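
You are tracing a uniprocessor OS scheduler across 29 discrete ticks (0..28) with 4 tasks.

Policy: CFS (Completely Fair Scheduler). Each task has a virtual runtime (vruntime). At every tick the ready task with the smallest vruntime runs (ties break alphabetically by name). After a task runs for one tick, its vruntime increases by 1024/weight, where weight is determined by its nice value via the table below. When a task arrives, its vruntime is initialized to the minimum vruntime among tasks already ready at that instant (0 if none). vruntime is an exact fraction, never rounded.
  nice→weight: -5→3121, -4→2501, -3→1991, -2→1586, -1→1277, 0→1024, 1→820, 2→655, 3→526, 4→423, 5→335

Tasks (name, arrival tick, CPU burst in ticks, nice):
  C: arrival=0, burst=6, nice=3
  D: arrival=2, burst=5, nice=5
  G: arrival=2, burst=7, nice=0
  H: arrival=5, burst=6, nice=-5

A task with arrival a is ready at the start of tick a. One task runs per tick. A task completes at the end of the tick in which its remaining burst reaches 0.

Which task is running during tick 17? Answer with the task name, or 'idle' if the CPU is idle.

running at tick 17 = G

t=0: vr[C=0] → run C
t=1: vr[C=512/263] → run C
t=2: vr[C=1024/263 D=1024/263 G=1024/263] → run C
t=3: vr[C=1536/263 D=1024/263 G=1024/263] → run D
t=4: vr[C=1536/263 D=612352/88105 G=1024/263] → run G
t=5: vr[C=1536/263 D=612352/88105 G=1287/263 H=1287/263] → run G
t=6: vr[C=1536/263 D=612352/88105 G=1550/263 H=1287/263] → run H
t=7: vr[C=1536/263 D=612352/88105 G=1550/263 H=4286039/820823] → run H
t=8: vr[C=1536/263 D=612352/88105 G=1550/263 H=4555351/820823] → run H
t=9: vr[C=1536/263 D=612352/88105 G=1550/263 H=4824663/820823] → run C
t=10: vr[C=2048/263 D=612352/88105 G=1550/263 H=4824663/820823] → run H
t=11: vr[C=2048/263 D=612352/88105 G=1550/263 H=5093975/820823] → run G
t=12: vr[C=2048/263 D=612352/88105 G=1813/263 H=5093975/820823] → run H
t=13: vr[C=2048/263 D=612352/88105 G=1813/263 H=5363287/820823] → run H
t=14: vr[C=2048/263 D=612352/88105 G=1813/263] → run G
t=15: vr[C=2048/263 D=612352/88105 G=2076/263] → run D
t=16: vr[C=2048/263 D=881664/88105 G=2076/263] → run C
t=17: vr[C=2560/263 D=881664/88105 G=2076/263] → run G
t=18: vr[C=2560/263 D=881664/88105 G=2339/263] → run G
t=19: vr[C=2560/263 D=881664/88105 G=2602/263] → run C
t=20: vr[D=881664/88105 G=2602/263] → run G
t=21: vr[D=881664/88105] → run D
t=22: vr[D=1150976/88105] → run D
t=23: vr[D=1420288/88105] → run D
t=24: (idle)
t=25: (idle)
t=26: (idle)
t=27: (idle)
t=28: (idle)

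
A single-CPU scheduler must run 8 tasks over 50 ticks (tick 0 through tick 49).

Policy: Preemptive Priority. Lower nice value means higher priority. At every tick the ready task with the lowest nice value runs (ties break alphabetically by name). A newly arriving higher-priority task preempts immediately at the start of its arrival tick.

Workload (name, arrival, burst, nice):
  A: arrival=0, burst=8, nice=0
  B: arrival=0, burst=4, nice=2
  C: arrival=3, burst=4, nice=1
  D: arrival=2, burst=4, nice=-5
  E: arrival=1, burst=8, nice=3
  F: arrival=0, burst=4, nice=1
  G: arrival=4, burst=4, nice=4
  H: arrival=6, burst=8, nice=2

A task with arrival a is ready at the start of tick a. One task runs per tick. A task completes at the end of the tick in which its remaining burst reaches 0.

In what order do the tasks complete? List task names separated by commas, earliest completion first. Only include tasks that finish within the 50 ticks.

t=0: ready={A,B,F} → run A
t=1: ready={A,B,E,F} → run A
t=2: ready={A,B,D,E,F} → run D
t=3: ready={A,B,C,D,E,F} → run D
t=4: ready={A,B,C,D,E,F,G} → run D
t=5: ready={A,B,C,D,E,F,G} → run D
t=6: ready={A,B,C,E,F,G,H} → run A
t=7: ready={A,B,C,E,F,G,H} → run A
t=8: ready={A,B,C,E,F,G,H} → run A
t=9: ready={A,B,C,E,F,G,H} → run A
t=10: ready={A,B,C,E,F,G,H} → run A
t=11: ready={A,B,C,E,F,G,H} → run A
t=12: ready={B,C,E,F,G,H} → run C
t=13: ready={B,C,E,F,G,H} → run C
t=14: ready={B,C,E,F,G,H} → run C
t=15: ready={B,C,E,F,G,H} → run C
t=16: ready={B,E,F,G,H} → run F
t=17: ready={B,E,F,G,H} → run F
t=18: ready={B,E,F,G,H} → run F
t=19: ready={B,E,F,G,H} → run F
t=20: ready={B,E,G,H} → run B
t=21: ready={B,E,G,H} → run B
t=22: ready={B,E,G,H} → run B
t=23: ready={B,E,G,H} → run B
t=24: ready={E,G,H} → run H
t=25: ready={E,G,H} → run H
t=26: ready={E,G,H} → run H
t=27: ready={E,G,H} → run H
t=28: ready={E,G,H} → run H
t=29: ready={E,G,H} → run H
t=30: ready={E,G,H} → run H
t=31: ready={E,G,H} → run H
t=32: ready={E,G} → run E
t=33: ready={E,G} → run E
t=34: ready={E,G} → run E
t=35: ready={E,G} → run E
t=36: ready={E,G} → run E
t=37: ready={E,G} → run E
t=38: ready={E,G} → run E
t=39: ready={E,G} → run E
t=40: ready={G} → run G
t=41: ready={G} → run G
t=42: ready={G} → run G
t=43: ready={G} → run G
t=44: (idle)
t=45: (idle)
t=46: (idle)
t=47: (idle)
t=48: (idle)
t=49: (idle)

completion order = D, A, C, F, B, H, E, G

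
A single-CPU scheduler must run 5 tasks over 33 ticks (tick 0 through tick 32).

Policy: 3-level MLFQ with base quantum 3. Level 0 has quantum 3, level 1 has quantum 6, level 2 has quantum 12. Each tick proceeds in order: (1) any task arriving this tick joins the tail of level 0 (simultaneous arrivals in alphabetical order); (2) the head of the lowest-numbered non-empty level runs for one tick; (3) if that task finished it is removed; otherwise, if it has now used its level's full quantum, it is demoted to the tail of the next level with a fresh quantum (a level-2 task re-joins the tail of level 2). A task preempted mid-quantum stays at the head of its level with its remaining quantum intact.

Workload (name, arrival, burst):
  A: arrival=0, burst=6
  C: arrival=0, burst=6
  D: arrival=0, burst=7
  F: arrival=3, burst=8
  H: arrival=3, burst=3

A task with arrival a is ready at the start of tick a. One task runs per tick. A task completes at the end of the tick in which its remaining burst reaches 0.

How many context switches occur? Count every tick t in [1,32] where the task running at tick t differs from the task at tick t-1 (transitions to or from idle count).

context switches = 9

t=0: L0/L1/L2 = ACD/-/- → run A
t=1: L0/L1/L2 = ACD/-/- → run A
t=2: L0/L1/L2 = ACD/-/- → run A
t=3: L0/L1/L2 = CDFH/A/- → run C
t=4: L0/L1/L2 = CDFH/A/- → run C
t=5: L0/L1/L2 = CDFH/A/- → run C
t=6: L0/L1/L2 = DFH/AC/- → run D
t=7: L0/L1/L2 = DFH/AC/- → run D
t=8: L0/L1/L2 = DFH/AC/- → run D
t=9: L0/L1/L2 = FH/ACD/- → run F
t=10: L0/L1/L2 = FH/ACD/- → run F
t=11: L0/L1/L2 = FH/ACD/- → run F
t=12: L0/L1/L2 = H/ACDF/- → run H
t=13: L0/L1/L2 = H/ACDF/- → run H
t=14: L0/L1/L2 = H/ACDF/- → run H
t=15: L0/L1/L2 = -/ACDF/- → run A
t=16: L0/L1/L2 = -/ACDF/- → run A
t=17: L0/L1/L2 = -/ACDF/- → run A
t=18: L0/L1/L2 = -/CDF/- → run C
t=19: L0/L1/L2 = -/CDF/- → run C
t=20: L0/L1/L2 = -/CDF/- → run C
t=21: L0/L1/L2 = -/DF/- → run D
t=22: L0/L1/L2 = -/DF/- → run D
t=23: L0/L1/L2 = -/DF/- → run D
t=24: L0/L1/L2 = -/DF/- → run D
t=25: L0/L1/L2 = -/F/- → run F
t=26: L0/L1/L2 = -/F/- → run F
t=27: L0/L1/L2 = -/F/- → run F
t=28: L0/L1/L2 = -/F/- → run F
t=29: L0/L1/L2 = -/F/- → run F
t=30: (idle)
t=31: (idle)
t=32: (idle)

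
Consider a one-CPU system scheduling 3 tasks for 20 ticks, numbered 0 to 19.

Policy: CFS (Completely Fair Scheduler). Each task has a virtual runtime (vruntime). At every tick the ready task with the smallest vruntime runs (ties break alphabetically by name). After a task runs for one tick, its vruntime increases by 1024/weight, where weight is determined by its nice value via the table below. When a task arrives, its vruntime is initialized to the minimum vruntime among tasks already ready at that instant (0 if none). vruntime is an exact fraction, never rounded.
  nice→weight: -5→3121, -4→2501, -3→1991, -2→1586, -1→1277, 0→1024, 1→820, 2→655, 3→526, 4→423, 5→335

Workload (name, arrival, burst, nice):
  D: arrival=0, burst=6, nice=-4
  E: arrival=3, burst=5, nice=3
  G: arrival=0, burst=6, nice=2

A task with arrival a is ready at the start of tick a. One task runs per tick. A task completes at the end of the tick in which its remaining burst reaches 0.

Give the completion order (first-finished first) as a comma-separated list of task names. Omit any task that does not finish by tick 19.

t=0: vr[D=0 G=0] → run D
t=1: vr[D=1024/2501 G=0] → run G
t=2: vr[D=1024/2501 G=1024/655] → run D
t=3: vr[D=2048/2501 E=2048/2501 G=1024/655] → run D
t=4: vr[D=3072/2501 E=2048/2501 G=1024/655] → run E
t=5: vr[D=3072/2501 E=1819136/657763 G=1024/655] → run D
t=6: vr[D=4096/2501 E=1819136/657763 G=1024/655] → run G
t=7: vr[D=4096/2501 E=1819136/657763 G=2048/655] → run D
t=8: vr[D=5120/2501 E=1819136/657763 G=2048/655] → run D
t=9: vr[E=1819136/657763 G=2048/655] → run E
t=10: vr[E=3099648/657763 G=2048/655] → run G
t=11: vr[E=3099648/657763 G=3072/655] → run G
t=12: vr[E=3099648/657763 G=4096/655] → run E
t=13: vr[E=4380160/657763 G=4096/655] → run G
t=14: vr[E=4380160/657763 G=1024/131] → run E
t=15: vr[E=5660672/657763 G=1024/131] → run G
t=16: vr[E=5660672/657763] → run E
t=17: (idle)
t=18: (idle)
t=19: (idle)

completion order = D, G, E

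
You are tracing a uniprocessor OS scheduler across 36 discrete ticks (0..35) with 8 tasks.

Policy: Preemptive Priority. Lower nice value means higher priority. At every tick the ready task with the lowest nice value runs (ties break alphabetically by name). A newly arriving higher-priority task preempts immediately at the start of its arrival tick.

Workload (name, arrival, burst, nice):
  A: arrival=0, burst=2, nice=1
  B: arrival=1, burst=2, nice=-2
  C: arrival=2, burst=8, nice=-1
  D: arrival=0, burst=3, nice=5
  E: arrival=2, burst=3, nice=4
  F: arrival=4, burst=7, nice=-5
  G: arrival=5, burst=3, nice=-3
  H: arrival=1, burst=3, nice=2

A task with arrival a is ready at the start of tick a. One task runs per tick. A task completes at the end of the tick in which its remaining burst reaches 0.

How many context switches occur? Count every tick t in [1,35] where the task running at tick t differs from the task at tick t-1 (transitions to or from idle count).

t=0: ready={A,D} → run A
t=1: ready={A,B,D,H} → run B
t=2: ready={A,B,C,D,E,H} → run B
t=3: ready={A,C,D,E,H} → run C
t=4: ready={A,C,D,E,F,H} → run F
t=5: ready={A,C,D,E,F,G,H} → run F
t=6: ready={A,C,D,E,F,G,H} → run F
t=7: ready={A,C,D,E,F,G,H} → run F
t=8: ready={A,C,D,E,F,G,H} → run F
t=9: ready={A,C,D,E,F,G,H} → run F
t=10: ready={A,C,D,E,F,G,H} → run F
t=11: ready={A,C,D,E,G,H} → run G
t=12: ready={A,C,D,E,G,H} → run G
t=13: ready={A,C,D,E,G,H} → run G
t=14: ready={A,C,D,E,H} → run C
t=15: ready={A,C,D,E,H} → run C
t=16: ready={A,C,D,E,H} → run C
t=17: ready={A,C,D,E,H} → run C
t=18: ready={A,C,D,E,H} → run C
t=19: ready={A,C,D,E,H} → run C
t=20: ready={A,C,D,E,H} → run C
t=21: ready={A,D,E,H} → run A
t=22: ready={D,E,H} → run H
t=23: ready={D,E,H} → run H
t=24: ready={D,E,H} → run H
t=25: ready={D,E} → run E
t=26: ready={D,E} → run E
t=27: ready={D,E} → run E
t=28: ready={D} → run D
t=29: ready={D} → run D
t=30: ready={D} → run D
t=31: (idle)
t=32: (idle)
t=33: (idle)
t=34: (idle)
t=35: (idle)

context switches = 10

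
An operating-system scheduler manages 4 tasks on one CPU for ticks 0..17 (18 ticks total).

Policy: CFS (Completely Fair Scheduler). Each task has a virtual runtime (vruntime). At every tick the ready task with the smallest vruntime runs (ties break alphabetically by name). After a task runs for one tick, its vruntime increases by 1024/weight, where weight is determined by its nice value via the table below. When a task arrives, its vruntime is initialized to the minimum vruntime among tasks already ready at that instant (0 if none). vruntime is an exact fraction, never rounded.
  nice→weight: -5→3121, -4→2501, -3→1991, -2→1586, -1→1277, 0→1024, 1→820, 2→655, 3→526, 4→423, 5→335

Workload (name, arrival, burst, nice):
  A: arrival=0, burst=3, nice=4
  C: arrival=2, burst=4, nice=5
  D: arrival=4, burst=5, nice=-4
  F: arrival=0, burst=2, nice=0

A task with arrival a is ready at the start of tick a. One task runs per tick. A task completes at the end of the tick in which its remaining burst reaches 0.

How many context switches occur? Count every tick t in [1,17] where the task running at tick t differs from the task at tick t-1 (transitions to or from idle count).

t=0: vr[A=0 F=0] → run A
t=1: vr[A=1024/423 F=0] → run F
t=2: vr[A=1024/423 C=1 F=1] → run C
t=3: vr[A=1024/423 C=1359/335 F=1] → run F
t=4: vr[A=1024/423 C=1359/335 D=1024/423] → run A
t=5: vr[A=2048/423 C=1359/335 D=1024/423] → run D
t=6: vr[A=2048/423 C=1359/335 D=2994176/1057923] → run D
t=7: vr[A=2048/423 C=1359/335 D=3427328/1057923] → run D
t=8: vr[A=2048/423 C=1359/335 D=3860480/1057923] → run D
t=9: vr[A=2048/423 C=1359/335 D=4293632/1057923] → run C
t=10: vr[A=2048/423 C=2383/335 D=4293632/1057923] → run D
t=11: vr[A=2048/423 C=2383/335] → run A
t=12: vr[C=2383/335] → run C
t=13: vr[C=3407/335] → run C
t=14: (idle)
t=15: (idle)
t=16: (idle)
t=17: (idle)

context switches = 10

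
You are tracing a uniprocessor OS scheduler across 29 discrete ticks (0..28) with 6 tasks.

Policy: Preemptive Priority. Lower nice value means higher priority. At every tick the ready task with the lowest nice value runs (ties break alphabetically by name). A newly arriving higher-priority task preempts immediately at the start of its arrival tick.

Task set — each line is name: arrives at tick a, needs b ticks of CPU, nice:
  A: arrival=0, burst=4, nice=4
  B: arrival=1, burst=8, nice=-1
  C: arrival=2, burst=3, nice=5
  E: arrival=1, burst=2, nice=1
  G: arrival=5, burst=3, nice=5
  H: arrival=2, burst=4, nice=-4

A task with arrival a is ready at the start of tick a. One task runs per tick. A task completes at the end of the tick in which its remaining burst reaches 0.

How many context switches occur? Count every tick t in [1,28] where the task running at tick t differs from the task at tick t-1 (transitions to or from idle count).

context switches = 8

t=0: ready={A} → run A
t=1: ready={A,B,E} → run B
t=2: ready={A,B,C,E,H} → run H
t=3: ready={A,B,C,E,H} → run H
t=4: ready={A,B,C,E,H} → run H
t=5: ready={A,B,C,E,G,H} → run H
t=6: ready={A,B,C,E,G} → run B
t=7: ready={A,B,C,E,G} → run B
t=8: ready={A,B,C,E,G} → run B
t=9: ready={A,B,C,E,G} → run B
t=10: ready={A,B,C,E,G} → run B
t=11: ready={A,B,C,E,G} → run B
t=12: ready={A,B,C,E,G} → run B
t=13: ready={A,C,E,G} → run E
t=14: ready={A,C,E,G} → run E
t=15: ready={A,C,G} → run A
t=16: ready={A,C,G} → run A
t=17: ready={A,C,G} → run A
t=18: ready={C,G} → run C
t=19: ready={C,G} → run C
t=20: ready={C,G} → run C
t=21: ready={G} → run G
t=22: ready={G} → run G
t=23: ready={G} → run G
t=24: (idle)
t=25: (idle)
t=26: (idle)
t=27: (idle)
t=28: (idle)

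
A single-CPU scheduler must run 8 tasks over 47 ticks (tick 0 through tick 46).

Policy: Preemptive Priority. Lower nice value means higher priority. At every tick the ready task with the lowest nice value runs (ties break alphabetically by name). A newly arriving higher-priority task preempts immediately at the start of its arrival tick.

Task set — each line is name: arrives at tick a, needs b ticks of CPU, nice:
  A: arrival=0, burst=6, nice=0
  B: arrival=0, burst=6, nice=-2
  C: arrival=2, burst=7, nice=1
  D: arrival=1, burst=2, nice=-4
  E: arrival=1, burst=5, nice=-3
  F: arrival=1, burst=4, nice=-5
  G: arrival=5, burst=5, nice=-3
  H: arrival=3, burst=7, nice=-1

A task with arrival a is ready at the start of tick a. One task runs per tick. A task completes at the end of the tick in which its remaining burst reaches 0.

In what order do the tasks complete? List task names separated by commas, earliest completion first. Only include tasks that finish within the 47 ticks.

completion order = F, D, E, G, B, H, A, C

t=0: ready={A,B} → run B
t=1: ready={A,B,D,E,F} → run F
t=2: ready={A,B,C,D,E,F} → run F
t=3: ready={A,B,C,D,E,F,H} → run F
t=4: ready={A,B,C,D,E,F,H} → run F
t=5: ready={A,B,C,D,E,G,H} → run D
t=6: ready={A,B,C,D,E,G,H} → run D
t=7: ready={A,B,C,E,G,H} → run E
t=8: ready={A,B,C,E,G,H} → run E
t=9: ready={A,B,C,E,G,H} → run E
t=10: ready={A,B,C,E,G,H} → run E
t=11: ready={A,B,C,E,G,H} → run E
t=12: ready={A,B,C,G,H} → run G
t=13: ready={A,B,C,G,H} → run G
t=14: ready={A,B,C,G,H} → run G
t=15: ready={A,B,C,G,H} → run G
t=16: ready={A,B,C,G,H} → run G
t=17: ready={A,B,C,H} → run B
t=18: ready={A,B,C,H} → run B
t=19: ready={A,B,C,H} → run B
t=20: ready={A,B,C,H} → run B
t=21: ready={A,B,C,H} → run B
t=22: ready={A,C,H} → run H
t=23: ready={A,C,H} → run H
t=24: ready={A,C,H} → run H
t=25: ready={A,C,H} → run H
t=26: ready={A,C,H} → run H
t=27: ready={A,C,H} → run H
t=28: ready={A,C,H} → run H
t=29: ready={A,C} → run A
t=30: ready={A,C} → run A
t=31: ready={A,C} → run A
t=32: ready={A,C} → run A
t=33: ready={A,C} → run A
t=34: ready={A,C} → run A
t=35: ready={C} → run C
t=36: ready={C} → run C
t=37: ready={C} → run C
t=38: ready={C} → run C
t=39: ready={C} → run C
t=40: ready={C} → run C
t=41: ready={C} → run C
t=42: (idle)
t=43: (idle)
t=44: (idle)
t=45: (idle)
t=46: (idle)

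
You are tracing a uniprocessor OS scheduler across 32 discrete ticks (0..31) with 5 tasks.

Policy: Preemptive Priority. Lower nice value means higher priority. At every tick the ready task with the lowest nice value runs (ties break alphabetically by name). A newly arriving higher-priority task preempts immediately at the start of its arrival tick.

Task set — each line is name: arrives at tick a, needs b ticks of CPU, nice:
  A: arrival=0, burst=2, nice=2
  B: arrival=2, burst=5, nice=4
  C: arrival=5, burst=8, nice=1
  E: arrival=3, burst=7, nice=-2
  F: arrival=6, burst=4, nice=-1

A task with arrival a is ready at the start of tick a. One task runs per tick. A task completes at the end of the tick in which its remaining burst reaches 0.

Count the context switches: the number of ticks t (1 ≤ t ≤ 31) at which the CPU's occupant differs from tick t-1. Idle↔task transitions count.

context switches = 6

t=0: ready={A} → run A
t=1: ready={A} → run A
t=2: ready={B} → run B
t=3: ready={B,E} → run E
t=4: ready={B,E} → run E
t=5: ready={B,C,E} → run E
t=6: ready={B,C,E,F} → run E
t=7: ready={B,C,E,F} → run E
t=8: ready={B,C,E,F} → run E
t=9: ready={B,C,E,F} → run E
t=10: ready={B,C,F} → run F
t=11: ready={B,C,F} → run F
t=12: ready={B,C,F} → run F
t=13: ready={B,C,F} → run F
t=14: ready={B,C} → run C
t=15: ready={B,C} → run C
t=16: ready={B,C} → run C
t=17: ready={B,C} → run C
t=18: ready={B,C} → run C
t=19: ready={B,C} → run C
t=20: ready={B,C} → run C
t=21: ready={B,C} → run C
t=22: ready={B} → run B
t=23: ready={B} → run B
t=24: ready={B} → run B
t=25: ready={B} → run B
t=26: (idle)
t=27: (idle)
t=28: (idle)
t=29: (idle)
t=30: (idle)
t=31: (idle)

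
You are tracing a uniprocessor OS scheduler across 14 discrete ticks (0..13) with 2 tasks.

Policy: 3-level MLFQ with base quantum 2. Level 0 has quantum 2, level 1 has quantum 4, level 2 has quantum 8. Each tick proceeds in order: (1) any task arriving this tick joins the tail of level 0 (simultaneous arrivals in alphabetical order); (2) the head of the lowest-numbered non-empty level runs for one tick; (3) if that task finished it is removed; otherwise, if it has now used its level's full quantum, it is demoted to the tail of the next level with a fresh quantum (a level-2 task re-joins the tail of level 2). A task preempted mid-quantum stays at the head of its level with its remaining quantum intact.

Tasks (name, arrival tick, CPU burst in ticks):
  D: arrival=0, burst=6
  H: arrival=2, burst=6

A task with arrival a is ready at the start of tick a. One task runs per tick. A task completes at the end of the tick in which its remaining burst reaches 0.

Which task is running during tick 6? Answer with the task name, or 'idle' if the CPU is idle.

running at tick 6 = D

t=0: L0/L1/L2 = D/-/- → run D
t=1: L0/L1/L2 = D/-/- → run D
t=2: L0/L1/L2 = H/D/- → run H
t=3: L0/L1/L2 = H/D/- → run H
t=4: L0/L1/L2 = -/DH/- → run D
t=5: L0/L1/L2 = -/DH/- → run D
t=6: L0/L1/L2 = -/DH/- → run D
t=7: L0/L1/L2 = -/DH/- → run D
t=8: L0/L1/L2 = -/H/- → run H
t=9: L0/L1/L2 = -/H/- → run H
t=10: L0/L1/L2 = -/H/- → run H
t=11: L0/L1/L2 = -/H/- → run H
t=12: (idle)
t=13: (idle)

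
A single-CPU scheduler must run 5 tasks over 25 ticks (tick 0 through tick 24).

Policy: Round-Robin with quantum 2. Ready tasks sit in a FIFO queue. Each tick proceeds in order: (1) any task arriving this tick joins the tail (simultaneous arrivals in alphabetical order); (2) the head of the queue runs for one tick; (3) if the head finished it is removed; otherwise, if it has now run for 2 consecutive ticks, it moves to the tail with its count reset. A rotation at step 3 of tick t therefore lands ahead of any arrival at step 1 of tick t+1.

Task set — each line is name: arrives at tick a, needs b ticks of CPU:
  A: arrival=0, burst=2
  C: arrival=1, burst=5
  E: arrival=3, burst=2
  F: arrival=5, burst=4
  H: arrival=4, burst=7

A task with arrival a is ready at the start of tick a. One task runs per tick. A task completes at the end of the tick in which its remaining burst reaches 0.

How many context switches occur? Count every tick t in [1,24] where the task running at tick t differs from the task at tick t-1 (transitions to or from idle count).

context switches = 10

t=0: queue=[A] q_used=0 → run A
t=1: queue=[A,C] q_used=1 → run A
t=2: queue=[C] q_used=0 → run C
t=3: queue=[C,E] q_used=1 → run C
t=4: queue=[E,C,H] q_used=0 → run E
t=5: queue=[E,C,H,F] q_used=1 → run E
t=6: queue=[C,H,F] q_used=0 → run C
t=7: queue=[C,H,F] q_used=1 → run C
t=8: queue=[H,F,C] q_used=0 → run H
t=9: queue=[H,F,C] q_used=1 → run H
t=10: queue=[F,C,H] q_used=0 → run F
t=11: queue=[F,C,H] q_used=1 → run F
t=12: queue=[C,H,F] q_used=0 → run C
t=13: queue=[H,F] q_used=0 → run H
t=14: queue=[H,F] q_used=1 → run H
t=15: queue=[F,H] q_used=0 → run F
t=16: queue=[F,H] q_used=1 → run F
t=17: queue=[H] q_used=0 → run H
t=18: queue=[H] q_used=1 → run H
t=19: queue=[H] q_used=0 → run H
t=20: (idle)
t=21: (idle)
t=22: (idle)
t=23: (idle)
t=24: (idle)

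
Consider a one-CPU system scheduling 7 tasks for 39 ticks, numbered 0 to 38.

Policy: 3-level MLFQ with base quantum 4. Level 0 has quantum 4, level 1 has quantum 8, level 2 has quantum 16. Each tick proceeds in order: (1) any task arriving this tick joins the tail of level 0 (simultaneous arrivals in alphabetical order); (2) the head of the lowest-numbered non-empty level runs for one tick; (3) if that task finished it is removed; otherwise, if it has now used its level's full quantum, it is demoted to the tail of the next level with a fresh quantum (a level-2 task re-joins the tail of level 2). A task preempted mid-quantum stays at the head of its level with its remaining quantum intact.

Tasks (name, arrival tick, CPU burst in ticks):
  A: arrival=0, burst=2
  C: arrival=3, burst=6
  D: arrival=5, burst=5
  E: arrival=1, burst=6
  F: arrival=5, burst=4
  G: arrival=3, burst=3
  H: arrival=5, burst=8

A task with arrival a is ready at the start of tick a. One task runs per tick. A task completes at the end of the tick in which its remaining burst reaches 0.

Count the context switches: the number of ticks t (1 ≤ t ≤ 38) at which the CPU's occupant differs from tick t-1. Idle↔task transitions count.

t=0: L0/L1/L2 = A/-/- → run A
t=1: L0/L1/L2 = AE/-/- → run A
t=2: L0/L1/L2 = E/-/- → run E
t=3: L0/L1/L2 = ECG/-/- → run E
t=4: L0/L1/L2 = ECG/-/- → run E
t=5: L0/L1/L2 = ECGDFH/-/- → run E
t=6: L0/L1/L2 = CGDFH/E/- → run C
t=7: L0/L1/L2 = CGDFH/E/- → run C
t=8: L0/L1/L2 = CGDFH/E/- → run C
t=9: L0/L1/L2 = CGDFH/E/- → run C
t=10: L0/L1/L2 = GDFH/EC/- → run G
t=11: L0/L1/L2 = GDFH/EC/- → run G
t=12: L0/L1/L2 = GDFH/EC/- → run G
t=13: L0/L1/L2 = DFH/EC/- → run D
t=14: L0/L1/L2 = DFH/EC/- → run D
t=15: L0/L1/L2 = DFH/EC/- → run D
t=16: L0/L1/L2 = DFH/EC/- → run D
t=17: L0/L1/L2 = FH/ECD/- → run F
t=18: L0/L1/L2 = FH/ECD/- → run F
t=19: L0/L1/L2 = FH/ECD/- → run F
t=20: L0/L1/L2 = FH/ECD/- → run F
t=21: L0/L1/L2 = H/ECD/- → run H
t=22: L0/L1/L2 = H/ECD/- → run H
t=23: L0/L1/L2 = H/ECD/- → run H
t=24: L0/L1/L2 = H/ECD/- → run H
t=25: L0/L1/L2 = -/ECDH/- → run E
t=26: L0/L1/L2 = -/ECDH/- → run E
t=27: L0/L1/L2 = -/CDH/- → run C
t=28: L0/L1/L2 = -/CDH/- → run C
t=29: L0/L1/L2 = -/DH/- → run D
t=30: L0/L1/L2 = -/H/- → run H
t=31: L0/L1/L2 = -/H/- → run H
t=32: L0/L1/L2 = -/H/- → run H
t=33: L0/L1/L2 = -/H/- → run H
t=34: (idle)
t=35: (idle)
t=36: (idle)
t=37: (idle)
t=38: (idle)

context switches = 11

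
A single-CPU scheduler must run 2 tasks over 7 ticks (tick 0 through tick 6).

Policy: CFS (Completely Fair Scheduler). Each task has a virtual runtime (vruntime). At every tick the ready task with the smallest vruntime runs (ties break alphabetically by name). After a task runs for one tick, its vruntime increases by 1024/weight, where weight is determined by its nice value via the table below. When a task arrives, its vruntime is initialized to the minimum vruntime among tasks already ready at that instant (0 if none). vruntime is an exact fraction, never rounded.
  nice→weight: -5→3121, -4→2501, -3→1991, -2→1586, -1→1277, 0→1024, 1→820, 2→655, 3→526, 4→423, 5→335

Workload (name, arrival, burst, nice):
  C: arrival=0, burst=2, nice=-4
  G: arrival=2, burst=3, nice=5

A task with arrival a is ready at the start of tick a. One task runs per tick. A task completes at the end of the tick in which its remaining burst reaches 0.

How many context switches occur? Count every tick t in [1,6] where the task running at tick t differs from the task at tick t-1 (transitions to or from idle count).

context switches = 2

t=0: vr[C=0] → run C
t=1: vr[C=1024/2501] → run C
t=2: vr[G=0] → run G
t=3: vr[G=1024/335] → run G
t=4: vr[G=2048/335] → run G
t=5: (idle)
t=6: (idle)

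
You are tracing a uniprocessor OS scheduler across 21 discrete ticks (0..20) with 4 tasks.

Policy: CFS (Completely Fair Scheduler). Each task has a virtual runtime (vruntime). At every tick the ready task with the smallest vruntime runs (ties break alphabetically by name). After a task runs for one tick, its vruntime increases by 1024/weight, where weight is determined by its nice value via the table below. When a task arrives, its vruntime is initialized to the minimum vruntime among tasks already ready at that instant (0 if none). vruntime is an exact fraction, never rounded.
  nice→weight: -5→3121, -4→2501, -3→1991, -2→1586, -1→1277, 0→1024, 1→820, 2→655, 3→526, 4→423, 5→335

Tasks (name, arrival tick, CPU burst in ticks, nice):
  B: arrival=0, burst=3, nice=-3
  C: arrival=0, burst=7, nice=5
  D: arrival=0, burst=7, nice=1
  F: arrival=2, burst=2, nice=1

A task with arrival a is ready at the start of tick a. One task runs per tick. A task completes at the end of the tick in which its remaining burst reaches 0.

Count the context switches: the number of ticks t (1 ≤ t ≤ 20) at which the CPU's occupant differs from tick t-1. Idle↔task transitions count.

context switches = 13

t=0: vr[B=0 C=0 D=0] → run B
t=1: vr[B=1024/1991 C=0 D=0] → run C
t=2: vr[B=1024/1991 C=1024/335 D=0 F=0] → run D
t=3: vr[B=1024/1991 C=1024/335 D=256/205 F=0] → run F
t=4: vr[B=1024/1991 C=1024/335 D=256/205 F=256/205] → run B
t=5: vr[B=2048/1991 C=1024/335 D=256/205 F=256/205] → run B
t=6: vr[C=1024/335 D=256/205 F=256/205] → run D
t=7: vr[C=1024/335 D=512/205 F=256/205] → run F
t=8: vr[C=1024/335 D=512/205] → run D
t=9: vr[C=1024/335 D=768/205] → run C
t=10: vr[C=2048/335 D=768/205] → run D
t=11: vr[C=2048/335 D=1024/205] → run D
t=12: vr[C=2048/335 D=256/41] → run C
t=13: vr[C=3072/335 D=256/41] → run D
t=14: vr[C=3072/335 D=1536/205] → run D
t=15: vr[C=3072/335] → run C
t=16: vr[C=4096/335] → run C
t=17: vr[C=1024/67] → run C
t=18: vr[C=6144/335] → run C
t=19: (idle)
t=20: (idle)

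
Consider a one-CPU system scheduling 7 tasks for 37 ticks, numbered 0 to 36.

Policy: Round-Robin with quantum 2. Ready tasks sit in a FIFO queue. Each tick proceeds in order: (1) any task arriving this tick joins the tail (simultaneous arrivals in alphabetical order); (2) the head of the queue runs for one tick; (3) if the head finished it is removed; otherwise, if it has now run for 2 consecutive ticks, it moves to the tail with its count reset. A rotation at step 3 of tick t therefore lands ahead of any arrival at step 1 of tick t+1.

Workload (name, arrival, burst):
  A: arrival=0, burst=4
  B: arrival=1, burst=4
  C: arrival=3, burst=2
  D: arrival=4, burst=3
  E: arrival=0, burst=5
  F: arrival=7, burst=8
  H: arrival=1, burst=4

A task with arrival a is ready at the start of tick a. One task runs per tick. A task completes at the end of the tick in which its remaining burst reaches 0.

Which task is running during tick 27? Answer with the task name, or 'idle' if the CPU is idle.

t=0: queue=[A,E] q_used=0 → run A
t=1: queue=[A,E,B,H] q_used=1 → run A
t=2: queue=[E,B,H,A] q_used=0 → run E
t=3: queue=[E,B,H,A,C] q_used=1 → run E
t=4: queue=[B,H,A,C,E,D] q_used=0 → run B
t=5: queue=[B,H,A,C,E,D] q_used=1 → run B
t=6: queue=[H,A,C,E,D,B] q_used=0 → run H
t=7: queue=[H,A,C,E,D,B,F] q_used=1 → run H
t=8: queue=[A,C,E,D,B,F,H] q_used=0 → run A
t=9: queue=[A,C,E,D,B,F,H] q_used=1 → run A
t=10: queue=[C,E,D,B,F,H] q_used=0 → run C
t=11: queue=[C,E,D,B,F,H] q_used=1 → run C
t=12: queue=[E,D,B,F,H] q_used=0 → run E
t=13: queue=[E,D,B,F,H] q_used=1 → run E
t=14: queue=[D,B,F,H,E] q_used=0 → run D
t=15: queue=[D,B,F,H,E] q_used=1 → run D
t=16: queue=[B,F,H,E,D] q_used=0 → run B
t=17: queue=[B,F,H,E,D] q_used=1 → run B
t=18: queue=[F,H,E,D] q_used=0 → run F
t=19: queue=[F,H,E,D] q_used=1 → run F
t=20: queue=[H,E,D,F] q_used=0 → run H
t=21: queue=[H,E,D,F] q_used=1 → run H
t=22: queue=[E,D,F] q_used=0 → run E
t=23: queue=[D,F] q_used=0 → run D
t=24: queue=[F] q_used=0 → run F
t=25: queue=[F] q_used=1 → run F
t=26: queue=[F] q_used=0 → run F
t=27: queue=[F] q_used=1 → run F
t=28: queue=[F] q_used=0 → run F
t=29: queue=[F] q_used=1 → run F
t=30: (idle)
t=31: (idle)
t=32: (idle)
t=33: (idle)
t=34: (idle)
t=35: (idle)
t=36: (idle)

running at tick 27 = F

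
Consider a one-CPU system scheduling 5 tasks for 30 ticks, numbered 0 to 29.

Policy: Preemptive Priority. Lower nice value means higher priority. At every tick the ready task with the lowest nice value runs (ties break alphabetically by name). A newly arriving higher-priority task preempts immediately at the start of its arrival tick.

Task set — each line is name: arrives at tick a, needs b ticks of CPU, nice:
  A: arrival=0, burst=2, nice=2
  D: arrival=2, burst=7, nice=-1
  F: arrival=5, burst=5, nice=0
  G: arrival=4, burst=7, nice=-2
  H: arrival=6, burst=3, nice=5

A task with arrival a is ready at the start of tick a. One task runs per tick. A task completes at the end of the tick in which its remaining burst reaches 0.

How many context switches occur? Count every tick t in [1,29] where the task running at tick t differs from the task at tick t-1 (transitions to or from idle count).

context switches = 6

t=0: ready={A} → run A
t=1: ready={A} → run A
t=2: ready={D} → run D
t=3: ready={D} → run D
t=4: ready={D,G} → run G
t=5: ready={D,F,G} → run G
t=6: ready={D,F,G,H} → run G
t=7: ready={D,F,G,H} → run G
t=8: ready={D,F,G,H} → run G
t=9: ready={D,F,G,H} → run G
t=10: ready={D,F,G,H} → run G
t=11: ready={D,F,H} → run D
t=12: ready={D,F,H} → run D
t=13: ready={D,F,H} → run D
t=14: ready={D,F,H} → run D
t=15: ready={D,F,H} → run D
t=16: ready={F,H} → run F
t=17: ready={F,H} → run F
t=18: ready={F,H} → run F
t=19: ready={F,H} → run F
t=20: ready={F,H} → run F
t=21: ready={H} → run H
t=22: ready={H} → run H
t=23: ready={H} → run H
t=24: (idle)
t=25: (idle)
t=26: (idle)
t=27: (idle)
t=28: (idle)
t=29: (idle)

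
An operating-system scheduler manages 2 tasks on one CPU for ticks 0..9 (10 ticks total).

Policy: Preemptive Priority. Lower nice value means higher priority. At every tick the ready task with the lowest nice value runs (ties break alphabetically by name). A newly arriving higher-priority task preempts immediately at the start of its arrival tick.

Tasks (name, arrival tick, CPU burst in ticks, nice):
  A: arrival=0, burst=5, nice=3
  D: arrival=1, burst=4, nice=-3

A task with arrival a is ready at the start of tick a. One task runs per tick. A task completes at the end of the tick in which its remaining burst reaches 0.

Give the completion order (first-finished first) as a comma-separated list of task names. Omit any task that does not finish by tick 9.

t=0: ready={A} → run A
t=1: ready={A,D} → run D
t=2: ready={A,D} → run D
t=3: ready={A,D} → run D
t=4: ready={A,D} → run D
t=5: ready={A} → run A
t=6: ready={A} → run A
t=7: ready={A} → run A
t=8: ready={A} → run A
t=9: (idle)

completion order = D, A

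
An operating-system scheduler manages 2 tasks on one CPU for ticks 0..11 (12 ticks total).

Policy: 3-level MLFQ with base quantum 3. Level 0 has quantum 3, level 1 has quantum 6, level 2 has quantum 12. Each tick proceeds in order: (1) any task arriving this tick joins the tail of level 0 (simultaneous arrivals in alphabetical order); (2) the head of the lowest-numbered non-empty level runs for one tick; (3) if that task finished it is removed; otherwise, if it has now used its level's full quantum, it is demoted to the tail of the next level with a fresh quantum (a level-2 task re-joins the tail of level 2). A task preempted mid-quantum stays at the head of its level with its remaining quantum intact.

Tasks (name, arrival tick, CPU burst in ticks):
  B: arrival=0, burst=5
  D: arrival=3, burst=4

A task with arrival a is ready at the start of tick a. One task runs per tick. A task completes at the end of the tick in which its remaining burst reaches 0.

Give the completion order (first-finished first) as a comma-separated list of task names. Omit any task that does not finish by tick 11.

t=0: L0/L1/L2 = B/-/- → run B
t=1: L0/L1/L2 = B/-/- → run B
t=2: L0/L1/L2 = B/-/- → run B
t=3: L0/L1/L2 = D/B/- → run D
t=4: L0/L1/L2 = D/B/- → run D
t=5: L0/L1/L2 = D/B/- → run D
t=6: L0/L1/L2 = -/BD/- → run B
t=7: L0/L1/L2 = -/BD/- → run B
t=8: L0/L1/L2 = -/D/- → run D
t=9: (idle)
t=10: (idle)
t=11: (idle)

completion order = B, D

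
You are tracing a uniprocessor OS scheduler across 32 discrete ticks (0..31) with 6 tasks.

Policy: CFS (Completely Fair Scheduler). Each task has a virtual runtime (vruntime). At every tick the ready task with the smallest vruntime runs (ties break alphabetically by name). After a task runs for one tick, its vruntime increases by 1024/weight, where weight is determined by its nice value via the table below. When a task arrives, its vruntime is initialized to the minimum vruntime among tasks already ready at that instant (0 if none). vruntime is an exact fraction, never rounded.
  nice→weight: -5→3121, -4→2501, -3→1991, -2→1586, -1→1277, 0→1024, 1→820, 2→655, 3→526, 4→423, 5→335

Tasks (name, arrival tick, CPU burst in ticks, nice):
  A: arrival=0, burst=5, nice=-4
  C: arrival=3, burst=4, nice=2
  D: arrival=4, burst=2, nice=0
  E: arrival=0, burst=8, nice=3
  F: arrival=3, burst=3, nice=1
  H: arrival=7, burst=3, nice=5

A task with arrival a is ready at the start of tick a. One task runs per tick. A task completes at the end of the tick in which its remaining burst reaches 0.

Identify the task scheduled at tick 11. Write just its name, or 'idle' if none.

t=0: vr[A=0 E=0] → run A
t=1: vr[A=1024/2501 E=0] → run E
t=2: vr[A=1024/2501 E=512/263] → run A
t=3: vr[A=2048/2501 C=2048/2501 E=512/263 F=2048/2501] → run A
t=4: vr[A=3072/2501 C=2048/2501 D=2048/2501 E=512/263 F=2048/2501] → run C
t=5: vr[A=3072/2501 C=3902464/1638155 D=2048/2501 E=512/263 F=2048/2501] → run D
t=6: vr[A=3072/2501 C=3902464/1638155 D=4549/2501 E=512/263 F=2048/2501] → run F
t=7: vr[A=3072/2501 C=3902464/1638155 D=4549/2501 E=512/263 F=25856/12505 H=3072/2501] → run A
t=8: vr[A=4096/2501 C=3902464/1638155 D=4549/2501 E=512/263 F=25856/12505 H=3072/2501] → run H
t=9: vr[A=4096/2501 C=3902464/1638155 D=4549/2501 E=512/263 F=25856/12505 H=3590144/837835] → run A
t=10: vr[C=3902464/1638155 D=4549/2501 E=512/263 F=25856/12505 H=3590144/837835] → run D
t=11: vr[C=3902464/1638155 E=512/263 F=25856/12505 H=3590144/837835] → run E
t=12: vr[C=3902464/1638155 E=1024/263 F=25856/12505 H=3590144/837835] → run F
t=13: vr[C=3902464/1638155 E=1024/263 F=41472/12505 H=3590144/837835] → run C
t=14: vr[C=6463488/1638155 E=1024/263 F=41472/12505 H=3590144/837835] → run F
t=15: vr[C=6463488/1638155 E=1024/263 H=3590144/837835] → run E
t=16: vr[C=6463488/1638155 E=1536/263 H=3590144/837835] → run C
t=17: vr[C=9024512/1638155 E=1536/263 H=3590144/837835] → run H
t=18: vr[C=9024512/1638155 E=1536/263 H=6151168/837835] → run C
t=19: vr[E=1536/263 H=6151168/837835] → run E
t=20: vr[E=2048/263 H=6151168/837835] → run H
t=21: vr[E=2048/263] → run E
t=22: vr[E=2560/263] → run E
t=23: vr[E=3072/263] → run E
t=24: vr[E=3584/263] → run E
t=25: (idle)
t=26: (idle)
t=27: (idle)
t=28: (idle)
t=29: (idle)
t=30: (idle)
t=31: (idle)

running at tick 11 = E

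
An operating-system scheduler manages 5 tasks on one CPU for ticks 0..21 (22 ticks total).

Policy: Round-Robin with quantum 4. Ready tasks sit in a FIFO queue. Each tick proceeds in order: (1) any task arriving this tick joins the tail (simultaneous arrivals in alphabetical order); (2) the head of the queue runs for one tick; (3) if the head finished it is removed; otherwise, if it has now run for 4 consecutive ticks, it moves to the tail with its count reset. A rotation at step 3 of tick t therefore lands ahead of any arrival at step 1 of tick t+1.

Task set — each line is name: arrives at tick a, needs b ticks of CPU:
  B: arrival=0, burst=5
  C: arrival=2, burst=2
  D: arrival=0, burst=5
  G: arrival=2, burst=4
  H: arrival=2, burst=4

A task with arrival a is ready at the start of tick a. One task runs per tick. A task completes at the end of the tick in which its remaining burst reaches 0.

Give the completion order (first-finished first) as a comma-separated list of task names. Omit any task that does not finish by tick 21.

t=0: queue=[B,D] q_used=0 → run B
t=1: queue=[B,D] q_used=1 → run B
t=2: queue=[B,D,C,G,H] q_used=2 → run B
t=3: queue=[B,D,C,G,H] q_used=3 → run B
t=4: queue=[D,C,G,H,B] q_used=0 → run D
t=5: queue=[D,C,G,H,B] q_used=1 → run D
t=6: queue=[D,C,G,H,B] q_used=2 → run D
t=7: queue=[D,C,G,H,B] q_used=3 → run D
t=8: queue=[C,G,H,B,D] q_used=0 → run C
t=9: queue=[C,G,H,B,D] q_used=1 → run C
t=10: queue=[G,H,B,D] q_used=0 → run G
t=11: queue=[G,H,B,D] q_used=1 → run G
t=12: queue=[G,H,B,D] q_used=2 → run G
t=13: queue=[G,H,B,D] q_used=3 → run G
t=14: queue=[H,B,D] q_used=0 → run H
t=15: queue=[H,B,D] q_used=1 → run H
t=16: queue=[H,B,D] q_used=2 → run H
t=17: queue=[H,B,D] q_used=3 → run H
t=18: queue=[B,D] q_used=0 → run B
t=19: queue=[D] q_used=0 → run D
t=20: (idle)
t=21: (idle)

completion order = C, G, H, B, D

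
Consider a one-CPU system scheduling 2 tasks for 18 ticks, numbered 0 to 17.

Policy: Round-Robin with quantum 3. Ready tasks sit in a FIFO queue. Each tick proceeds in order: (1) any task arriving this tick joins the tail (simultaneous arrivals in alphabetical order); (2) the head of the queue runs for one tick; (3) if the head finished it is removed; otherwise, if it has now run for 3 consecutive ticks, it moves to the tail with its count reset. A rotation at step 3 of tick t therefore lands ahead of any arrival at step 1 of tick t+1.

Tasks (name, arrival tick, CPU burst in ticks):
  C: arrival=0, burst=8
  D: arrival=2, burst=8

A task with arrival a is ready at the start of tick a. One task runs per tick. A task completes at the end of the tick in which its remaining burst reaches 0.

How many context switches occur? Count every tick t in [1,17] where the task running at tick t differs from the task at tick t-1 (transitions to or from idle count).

context switches = 6

t=0: queue=[C] q_used=0 → run C
t=1: queue=[C] q_used=1 → run C
t=2: queue=[C,D] q_used=2 → run C
t=3: queue=[D,C] q_used=0 → run D
t=4: queue=[D,C] q_used=1 → run D
t=5: queue=[D,C] q_used=2 → run D
t=6: queue=[C,D] q_used=0 → run C
t=7: queue=[C,D] q_used=1 → run C
t=8: queue=[C,D] q_used=2 → run C
t=9: queue=[D,C] q_used=0 → run D
t=10: queue=[D,C] q_used=1 → run D
t=11: queue=[D,C] q_used=2 → run D
t=12: queue=[C,D] q_used=0 → run C
t=13: queue=[C,D] q_used=1 → run C
t=14: queue=[D] q_used=0 → run D
t=15: queue=[D] q_used=1 → run D
t=16: (idle)
t=17: (idle)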